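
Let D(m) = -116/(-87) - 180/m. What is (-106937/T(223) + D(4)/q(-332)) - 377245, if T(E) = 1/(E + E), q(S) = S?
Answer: -47878862281/996 ≈ -4.8071e+7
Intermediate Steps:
T(E) = 1/(2*E)
D(m) = 4/3 - 180/m (D(m) = -116*(-1/87) - 180/m = 4/3 - 180/m)
(-106937/T(223) + D(4)/q(-332)) - 377245 = (-106937/((½)/223) + (4/3 - 180/4)/(-332)) - 377245 = (-106937/((½)*(1/223)) + (4/3 - 180*¼)*(-1/332)) - 377245 = (-106937/1/446 + (4/3 - 45)*(-1/332)) - 377245 = (-106937*446 - 131/3*(-1/332)) - 377245 = (-47693902 + 131/996) - 377245 = -47503126261/996 - 377245 = -47878862281/996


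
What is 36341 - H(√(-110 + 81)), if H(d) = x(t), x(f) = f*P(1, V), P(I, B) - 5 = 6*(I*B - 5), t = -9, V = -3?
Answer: 35954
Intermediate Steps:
P(I, B) = -25 + 6*B*I (P(I, B) = 5 + 6*(I*B - 5) = 5 + 6*(B*I - 5) = 5 + 6*(-5 + B*I) = 5 + (-30 + 6*B*I) = -25 + 6*B*I)
x(f) = -43*f (x(f) = f*(-25 + 6*(-3)*1) = f*(-25 - 18) = f*(-43) = -43*f)
H(d) = 387 (H(d) = -43*(-9) = 387)
36341 - H(√(-110 + 81)) = 36341 - 1*387 = 36341 - 387 = 35954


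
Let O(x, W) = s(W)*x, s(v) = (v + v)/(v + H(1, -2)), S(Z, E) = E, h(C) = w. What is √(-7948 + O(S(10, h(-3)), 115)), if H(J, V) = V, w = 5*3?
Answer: 11*I*√835522/113 ≈ 88.98*I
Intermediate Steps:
w = 15
h(C) = 15
s(v) = 2*v/(-2 + v) (s(v) = (v + v)/(v - 2) = (2*v)/(-2 + v) = 2*v/(-2 + v))
O(x, W) = 2*W*x/(-2 + W) (O(x, W) = (2*W/(-2 + W))*x = 2*W*x/(-2 + W))
√(-7948 + O(S(10, h(-3)), 115)) = √(-7948 + 2*115*15/(-2 + 115)) = √(-7948 + 2*115*15/113) = √(-7948 + 2*115*15*(1/113)) = √(-7948 + 3450/113) = √(-894674/113) = 11*I*√835522/113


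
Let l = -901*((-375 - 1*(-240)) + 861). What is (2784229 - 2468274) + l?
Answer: -338171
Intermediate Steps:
l = -654126 (l = -901*((-375 + 240) + 861) = -901*(-135 + 861) = -901*726 = -654126)
(2784229 - 2468274) + l = (2784229 - 2468274) - 654126 = 315955 - 654126 = -338171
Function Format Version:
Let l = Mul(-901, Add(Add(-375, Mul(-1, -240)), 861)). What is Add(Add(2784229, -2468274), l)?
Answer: -338171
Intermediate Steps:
l = -654126 (l = Mul(-901, Add(Add(-375, 240), 861)) = Mul(-901, Add(-135, 861)) = Mul(-901, 726) = -654126)
Add(Add(2784229, -2468274), l) = Add(Add(2784229, -2468274), -654126) = Add(315955, -654126) = -338171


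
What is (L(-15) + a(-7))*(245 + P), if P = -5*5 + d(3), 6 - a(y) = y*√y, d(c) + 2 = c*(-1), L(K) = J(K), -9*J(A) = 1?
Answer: 11395/9 + 1505*I*√7 ≈ 1266.1 + 3981.9*I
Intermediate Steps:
J(A) = -⅑ (J(A) = -⅑*1 = -⅑)
L(K) = -⅑
d(c) = -2 - c (d(c) = -2 + c*(-1) = -2 - c)
a(y) = 6 - y^(3/2) (a(y) = 6 - y*√y = 6 - y^(3/2))
P = -30 (P = -5*5 + (-2 - 1*3) = -25 + (-2 - 3) = -25 - 5 = -30)
(L(-15) + a(-7))*(245 + P) = (-⅑ + (6 - (-7)^(3/2)))*(245 - 30) = (-⅑ + (6 - (-7)*I*√7))*215 = (-⅑ + (6 + 7*I*√7))*215 = (53/9 + 7*I*√7)*215 = 11395/9 + 1505*I*√7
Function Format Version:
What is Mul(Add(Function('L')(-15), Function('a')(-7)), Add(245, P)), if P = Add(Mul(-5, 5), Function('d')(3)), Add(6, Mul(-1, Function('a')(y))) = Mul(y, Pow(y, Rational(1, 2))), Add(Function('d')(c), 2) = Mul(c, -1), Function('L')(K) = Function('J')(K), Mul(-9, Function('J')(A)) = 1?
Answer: Add(Rational(11395, 9), Mul(1505, I, Pow(7, Rational(1, 2)))) ≈ Add(1266.1, Mul(3981.9, I))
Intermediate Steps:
Function('J')(A) = Rational(-1, 9) (Function('J')(A) = Mul(Rational(-1, 9), 1) = Rational(-1, 9))
Function('L')(K) = Rational(-1, 9)
Function('d')(c) = Add(-2, Mul(-1, c)) (Function('d')(c) = Add(-2, Mul(c, -1)) = Add(-2, Mul(-1, c)))
Function('a')(y) = Add(6, Mul(-1, Pow(y, Rational(3, 2)))) (Function('a')(y) = Add(6, Mul(-1, Mul(y, Pow(y, Rational(1, 2))))) = Add(6, Mul(-1, Pow(y, Rational(3, 2)))))
P = -30 (P = Add(Mul(-5, 5), Add(-2, Mul(-1, 3))) = Add(-25, Add(-2, -3)) = Add(-25, -5) = -30)
Mul(Add(Function('L')(-15), Function('a')(-7)), Add(245, P)) = Mul(Add(Rational(-1, 9), Add(6, Mul(-1, Pow(-7, Rational(3, 2))))), Add(245, -30)) = Mul(Add(Rational(-1, 9), Add(6, Mul(-1, Mul(-7, I, Pow(7, Rational(1, 2)))))), 215) = Mul(Add(Rational(-1, 9), Add(6, Mul(7, I, Pow(7, Rational(1, 2))))), 215) = Mul(Add(Rational(53, 9), Mul(7, I, Pow(7, Rational(1, 2)))), 215) = Add(Rational(11395, 9), Mul(1505, I, Pow(7, Rational(1, 2))))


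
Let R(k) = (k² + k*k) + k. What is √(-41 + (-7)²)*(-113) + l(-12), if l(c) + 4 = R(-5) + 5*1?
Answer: 46 - 226*√2 ≈ -273.61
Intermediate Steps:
R(k) = k + 2*k² (R(k) = (k² + k²) + k = 2*k² + k = k + 2*k²)
l(c) = 46 (l(c) = -4 + (-5*(1 + 2*(-5)) + 5*1) = -4 + (-5*(1 - 10) + 5) = -4 + (-5*(-9) + 5) = -4 + (45 + 5) = -4 + 50 = 46)
√(-41 + (-7)²)*(-113) + l(-12) = √(-41 + (-7)²)*(-113) + 46 = √(-41 + 49)*(-113) + 46 = √8*(-113) + 46 = (2*√2)*(-113) + 46 = -226*√2 + 46 = 46 - 226*√2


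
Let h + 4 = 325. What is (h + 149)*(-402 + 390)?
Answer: -5640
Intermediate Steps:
h = 321 (h = -4 + 325 = 321)
(h + 149)*(-402 + 390) = (321 + 149)*(-402 + 390) = 470*(-12) = -5640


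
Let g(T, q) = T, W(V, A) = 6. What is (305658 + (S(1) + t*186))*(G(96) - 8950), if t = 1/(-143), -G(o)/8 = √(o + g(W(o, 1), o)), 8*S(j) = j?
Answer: -1564779546325/572 - 349671407*√102/143 ≈ -2.7603e+9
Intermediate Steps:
S(j) = j/8
G(o) = -8*√(6 + o) (G(o) = -8*√(o + 6) = -8*√(6 + o))
t = -1/143 ≈ -0.0069930
(305658 + (S(1) + t*186))*(G(96) - 8950) = (305658 + ((⅛)*1 - 1/143*186))*(-8*√(6 + 96) - 8950) = (305658 + (⅛ - 186/143))*(-8*√102 - 8950) = (305658 - 1345/1144)*(-8950 - 8*√102) = 349671407*(-8950 - 8*√102)/1144 = -1564779546325/572 - 349671407*√102/143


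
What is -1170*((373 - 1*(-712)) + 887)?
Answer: -2307240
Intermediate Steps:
-1170*((373 - 1*(-712)) + 887) = -1170*((373 + 712) + 887) = -1170*(1085 + 887) = -1170*1972 = -2307240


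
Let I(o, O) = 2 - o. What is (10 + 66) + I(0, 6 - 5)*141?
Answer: 358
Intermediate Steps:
(10 + 66) + I(0, 6 - 5)*141 = (10 + 66) + (2 - 1*0)*141 = 76 + (2 + 0)*141 = 76 + 2*141 = 76 + 282 = 358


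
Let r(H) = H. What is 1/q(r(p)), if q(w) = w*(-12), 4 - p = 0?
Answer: -1/48 ≈ -0.020833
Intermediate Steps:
p = 4 (p = 4 - 1*0 = 4 + 0 = 4)
q(w) = -12*w
1/q(r(p)) = 1/(-12*4) = 1/(-48) = -1/48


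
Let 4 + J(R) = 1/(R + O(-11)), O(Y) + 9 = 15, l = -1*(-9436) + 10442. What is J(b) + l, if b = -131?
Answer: 2484249/125 ≈ 19874.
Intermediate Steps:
l = 19878 (l = 9436 + 10442 = 19878)
O(Y) = 6 (O(Y) = -9 + 15 = 6)
J(R) = -4 + 1/(6 + R) (J(R) = -4 + 1/(R + 6) = -4 + 1/(6 + R))
J(b) + l = (-23 - 4*(-131))/(6 - 131) + 19878 = (-23 + 524)/(-125) + 19878 = -1/125*501 + 19878 = -501/125 + 19878 = 2484249/125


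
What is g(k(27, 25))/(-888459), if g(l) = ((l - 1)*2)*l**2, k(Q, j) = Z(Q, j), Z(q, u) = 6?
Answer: -120/296153 ≈ -0.00040520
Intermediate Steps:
k(Q, j) = 6
g(l) = l**2*(-2 + 2*l) (g(l) = ((-1 + l)*2)*l**2 = (-2 + 2*l)*l**2 = l**2*(-2 + 2*l))
g(k(27, 25))/(-888459) = (2*6**2*(-1 + 6))/(-888459) = (2*36*5)*(-1/888459) = 360*(-1/888459) = -120/296153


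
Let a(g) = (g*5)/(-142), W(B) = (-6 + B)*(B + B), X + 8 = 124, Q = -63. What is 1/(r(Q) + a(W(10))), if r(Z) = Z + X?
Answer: 71/3563 ≈ 0.019927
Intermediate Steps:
X = 116 (X = -8 + 124 = 116)
r(Z) = 116 + Z (r(Z) = Z + 116 = 116 + Z)
W(B) = 2*B*(-6 + B) (W(B) = (-6 + B)*(2*B) = 2*B*(-6 + B))
a(g) = -5*g/142 (a(g) = (5*g)*(-1/142) = -5*g/142)
1/(r(Q) + a(W(10))) = 1/((116 - 63) - 5*10*(-6 + 10)/71) = 1/(53 - 5*10*4/71) = 1/(53 - 5/142*80) = 1/(53 - 200/71) = 1/(3563/71) = 71/3563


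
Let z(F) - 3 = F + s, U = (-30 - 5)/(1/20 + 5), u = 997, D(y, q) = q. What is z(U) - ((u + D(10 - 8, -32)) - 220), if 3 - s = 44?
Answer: -79783/101 ≈ -789.93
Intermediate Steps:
s = -41 (s = 3 - 1*44 = 3 - 44 = -41)
U = -700/101 (U = -35/(1/20 + 5) = -35/101/20 = -35*20/101 = -700/101 ≈ -6.9307)
z(F) = -38 + F (z(F) = 3 + (F - 41) = 3 + (-41 + F) = -38 + F)
z(U) - ((u + D(10 - 8, -32)) - 220) = (-38 - 700/101) - ((997 - 32) - 220) = -4538/101 - (965 - 220) = -4538/101 - 1*745 = -4538/101 - 745 = -79783/101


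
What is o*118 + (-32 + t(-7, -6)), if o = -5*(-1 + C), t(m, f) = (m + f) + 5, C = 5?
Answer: -2400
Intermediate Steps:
t(m, f) = 5 + f + m (t(m, f) = (f + m) + 5 = 5 + f + m)
o = -20 (o = -5*(-1 + 5) = -5*4 = -20)
o*118 + (-32 + t(-7, -6)) = -20*118 + (-32 + (5 - 6 - 7)) = -2360 + (-32 - 8) = -2360 - 40 = -2400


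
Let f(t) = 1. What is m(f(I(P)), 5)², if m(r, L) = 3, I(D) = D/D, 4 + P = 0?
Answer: 9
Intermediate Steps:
P = -4 (P = -4 + 0 = -4)
I(D) = 1
m(f(I(P)), 5)² = 3² = 9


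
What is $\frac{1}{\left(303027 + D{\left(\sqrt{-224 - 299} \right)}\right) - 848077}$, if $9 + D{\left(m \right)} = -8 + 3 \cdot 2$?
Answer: $- \frac{1}{545061} \approx -1.8347 \cdot 10^{-6}$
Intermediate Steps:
$D{\left(m \right)} = -11$ ($D{\left(m \right)} = -9 + \left(-8 + 3 \cdot 2\right) = -9 + \left(-8 + 6\right) = -9 - 2 = -11$)
$\frac{1}{\left(303027 + D{\left(\sqrt{-224 - 299} \right)}\right) - 848077} = \frac{1}{\left(303027 - 11\right) - 848077} = \frac{1}{303016 - 848077} = \frac{1}{-545061} = - \frac{1}{545061}$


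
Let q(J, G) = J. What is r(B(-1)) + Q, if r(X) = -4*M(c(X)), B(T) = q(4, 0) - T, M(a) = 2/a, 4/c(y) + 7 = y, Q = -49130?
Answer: -49126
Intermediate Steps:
c(y) = 4/(-7 + y)
B(T) = 4 - T
r(X) = 14 - 2*X (r(X) = -8/(4/(-7 + X)) = -8*(-7/4 + X/4) = -4*(-7/2 + X/2) = 14 - 2*X)
r(B(-1)) + Q = (14 - 2*(4 - 1*(-1))) - 49130 = (14 - 2*(4 + 1)) - 49130 = (14 - 2*5) - 49130 = (14 - 10) - 49130 = 4 - 49130 = -49126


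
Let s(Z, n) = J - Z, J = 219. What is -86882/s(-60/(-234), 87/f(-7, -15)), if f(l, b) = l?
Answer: -3388398/8531 ≈ -397.19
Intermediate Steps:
s(Z, n) = 219 - Z
-86882/s(-60/(-234), 87/f(-7, -15)) = -86882/(219 - (-60)/(-234)) = -86882/(219 - (-60)*(-1)/234) = -86882/(219 - 1*10/39) = -86882/(219 - 10/39) = -86882/8531/39 = -86882*39/8531 = -3388398/8531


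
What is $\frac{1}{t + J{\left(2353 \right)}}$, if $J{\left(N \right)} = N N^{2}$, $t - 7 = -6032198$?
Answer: $\frac{1}{13021608786} \approx 7.6795 \cdot 10^{-11}$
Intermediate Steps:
$t = -6032191$ ($t = 7 - 6032198 = -6032191$)
$J{\left(N \right)} = N^{3}$
$\frac{1}{t + J{\left(2353 \right)}} = \frac{1}{-6032191 + 2353^{3}} = \frac{1}{-6032191 + 13027640977} = \frac{1}{13021608786}$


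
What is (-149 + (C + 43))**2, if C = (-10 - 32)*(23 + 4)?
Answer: 1537600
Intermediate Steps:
C = -1134 (C = -42*27 = -1134)
(-149 + (C + 43))**2 = (-149 + (-1134 + 43))**2 = (-149 - 1091)**2 = (-1240)**2 = 1537600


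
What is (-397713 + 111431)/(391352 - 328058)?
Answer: -143141/31647 ≈ -4.5230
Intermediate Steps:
(-397713 + 111431)/(391352 - 328058) = -286282/63294 = -286282*1/63294 = -143141/31647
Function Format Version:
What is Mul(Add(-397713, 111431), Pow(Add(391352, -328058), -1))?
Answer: Rational(-143141, 31647) ≈ -4.5230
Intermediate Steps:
Mul(Add(-397713, 111431), Pow(Add(391352, -328058), -1)) = Mul(-286282, Pow(63294, -1)) = Mul(-286282, Rational(1, 63294)) = Rational(-143141, 31647)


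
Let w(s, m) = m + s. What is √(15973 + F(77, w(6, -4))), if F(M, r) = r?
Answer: 15*√71 ≈ 126.39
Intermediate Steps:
√(15973 + F(77, w(6, -4))) = √(15973 + (-4 + 6)) = √(15973 + 2) = √15975 = 15*√71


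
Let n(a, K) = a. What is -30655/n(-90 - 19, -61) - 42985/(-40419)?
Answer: 1243729810/4405671 ≈ 282.30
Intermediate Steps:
-30655/n(-90 - 19, -61) - 42985/(-40419) = -30655/(-90 - 19) - 42985/(-40419) = -30655/(-109) - 42985*(-1/40419) = -30655*(-1/109) + 42985/40419 = 30655/109 + 42985/40419 = 1243729810/4405671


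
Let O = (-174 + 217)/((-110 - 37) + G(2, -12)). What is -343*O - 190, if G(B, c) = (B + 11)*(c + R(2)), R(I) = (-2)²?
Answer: -32941/251 ≈ -131.24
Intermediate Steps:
R(I) = 4
G(B, c) = (4 + c)*(11 + B) (G(B, c) = (B + 11)*(c + 4) = (11 + B)*(4 + c) = (4 + c)*(11 + B))
O = -43/251 (O = (-174 + 217)/((-110 - 37) + (44 + 4*2 + 11*(-12) + 2*(-12))) = 43/(-147 + (44 + 8 - 132 - 24)) = 43/(-147 - 104) = 43/(-251) = 43*(-1/251) = -43/251 ≈ -0.17131)
-343*O - 190 = -343*(-43/251) - 190 = 14749/251 - 190 = -32941/251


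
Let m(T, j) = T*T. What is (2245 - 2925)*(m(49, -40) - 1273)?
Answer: -767040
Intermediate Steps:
m(T, j) = T²
(2245 - 2925)*(m(49, -40) - 1273) = (2245 - 2925)*(49² - 1273) = -680*(2401 - 1273) = -680*1128 = -767040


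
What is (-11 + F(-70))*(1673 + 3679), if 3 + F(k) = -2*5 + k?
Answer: -503088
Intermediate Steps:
F(k) = -13 + k (F(k) = -3 + (-2*5 + k) = -3 + (-10 + k) = -13 + k)
(-11 + F(-70))*(1673 + 3679) = (-11 + (-13 - 70))*(1673 + 3679) = (-11 - 83)*5352 = -94*5352 = -503088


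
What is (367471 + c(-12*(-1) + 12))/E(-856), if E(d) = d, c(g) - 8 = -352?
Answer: -367127/856 ≈ -428.89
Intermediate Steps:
c(g) = -344 (c(g) = 8 - 352 = -344)
(367471 + c(-12*(-1) + 12))/E(-856) = (367471 - 344)/(-856) = 367127*(-1/856) = -367127/856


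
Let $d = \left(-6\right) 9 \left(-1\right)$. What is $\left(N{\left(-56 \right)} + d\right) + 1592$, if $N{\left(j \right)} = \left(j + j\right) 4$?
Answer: $1198$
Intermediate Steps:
$N{\left(j \right)} = 8 j$ ($N{\left(j \right)} = 2 j 4 = 8 j$)
$d = 54$ ($d = \left(-54\right) \left(-1\right) = 54$)
$\left(N{\left(-56 \right)} + d\right) + 1592 = \left(8 \left(-56\right) + 54\right) + 1592 = \left(-448 + 54\right) + 1592 = -394 + 1592 = 1198$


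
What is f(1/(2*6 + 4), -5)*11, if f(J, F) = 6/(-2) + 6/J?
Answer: 1023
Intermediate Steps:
f(J, F) = -3 + 6/J (f(J, F) = 6*(-1/2) + 6/J = -3 + 6/J)
f(1/(2*6 + 4), -5)*11 = (-3 + 6/(1/(2*6 + 4)))*11 = (-3 + 6/(1/(12 + 4)))*11 = (-3 + 6/(1/16))*11 = (-3 + 6*16)*11 = (-3 + 96)*11 = 93*11 = 1023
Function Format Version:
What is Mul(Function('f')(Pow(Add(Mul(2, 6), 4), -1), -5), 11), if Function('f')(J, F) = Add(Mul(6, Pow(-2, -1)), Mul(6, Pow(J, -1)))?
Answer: 1023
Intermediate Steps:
Function('f')(J, F) = Add(-3, Mul(6, Pow(J, -1))) (Function('f')(J, F) = Add(Mul(6, Rational(-1, 2)), Mul(6, Pow(J, -1))) = Add(-3, Mul(6, Pow(J, -1))))
Mul(Function('f')(Pow(Add(Mul(2, 6), 4), -1), -5), 11) = Mul(Add(-3, Mul(6, Pow(Pow(Add(Mul(2, 6), 4), -1), -1))), 11) = Mul(Add(-3, Mul(6, Pow(Pow(Add(12, 4), -1), -1))), 11) = Mul(Add(-3, Mul(6, Pow(Pow(16, -1), -1))), 11) = Mul(Add(-3, Mul(6, Pow(Rational(1, 16), -1))), 11) = Mul(Add(-3, Mul(6, 16)), 11) = Mul(Add(-3, 96), 11) = Mul(93, 11) = 1023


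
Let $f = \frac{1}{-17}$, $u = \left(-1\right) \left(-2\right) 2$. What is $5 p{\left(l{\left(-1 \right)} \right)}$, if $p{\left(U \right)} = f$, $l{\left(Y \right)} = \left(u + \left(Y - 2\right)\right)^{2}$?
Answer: $- \frac{5}{17} \approx -0.29412$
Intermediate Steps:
$u = 4$ ($u = 2 \cdot 2 = 4$)
$l{\left(Y \right)} = \left(2 + Y\right)^{2}$ ($l{\left(Y \right)} = \left(4 + \left(Y - 2\right)\right)^{2} = \left(4 + \left(-2 + Y\right)\right)^{2} = \left(2 + Y\right)^{2}$)
$f = - \frac{1}{17} \approx -0.058824$
$p{\left(U \right)} = - \frac{1}{17}$
$5 p{\left(l{\left(-1 \right)} \right)} = 5 \left(- \frac{1}{17}\right) = - \frac{5}{17}$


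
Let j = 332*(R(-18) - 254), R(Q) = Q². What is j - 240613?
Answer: -217373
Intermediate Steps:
j = 23240 (j = 332*((-18)² - 254) = 332*(324 - 254) = 332*70 = 23240)
j - 240613 = 23240 - 240613 = -217373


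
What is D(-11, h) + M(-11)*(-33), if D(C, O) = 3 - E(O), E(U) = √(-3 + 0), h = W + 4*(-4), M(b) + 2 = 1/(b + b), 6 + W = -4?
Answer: 141/2 - I*√3 ≈ 70.5 - 1.732*I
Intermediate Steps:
W = -10 (W = -6 - 4 = -10)
M(b) = -2 + 1/(2*b) (M(b) = -2 + 1/(b + b) = -2 + 1/(2*b))
h = -26 (h = -10 + 4*(-4) = -10 - 16 = -26)
E(U) = I*√3 (E(U) = √(-3) = I*√3)
D(C, O) = 3 - I*√3
D(-11, h) + M(-11)*(-33) = (3 - I*√3) + (-2 + (½)/(-11))*(-33) = (3 - I*√3) + (-2 + (½)*(-1/11))*(-33) = (3 - I*√3) + (-2 - 1/22)*(-33) = (3 - I*√3) - 45/22*(-33) = (3 - I*√3) + 135/2 = 141/2 - I*√3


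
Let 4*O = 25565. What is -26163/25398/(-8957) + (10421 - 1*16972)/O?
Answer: -38957360233/38011627030 ≈ -1.0249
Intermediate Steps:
O = 25565/4 (O = (¼)*25565 = 25565/4 ≈ 6391.3)
-26163/25398/(-8957) + (10421 - 1*16972)/O = -26163/25398/(-8957) + (10421 - 1*16972)/(25565/4) = -26163*1/25398*(-1/8957) + (10421 - 16972)*(4/25565) = -171/166*(-1/8957) - 6551*4/25565 = 171/1486862 - 26204/25565 = -38957360233/38011627030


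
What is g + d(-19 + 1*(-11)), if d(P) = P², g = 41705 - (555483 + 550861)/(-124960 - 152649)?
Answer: 11828637789/277609 ≈ 42609.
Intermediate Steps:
g = 11578789689/277609 (g = 41705 - 1106344/(-277609) = 41705 - 1106344*(-1)/277609 = 41705 - 1*(-1106344/277609) = 41705 + 1106344/277609 = 11578789689/277609 ≈ 41709.)
g + d(-19 + 1*(-11)) = 11578789689/277609 + (-19 + 1*(-11))² = 11578789689/277609 + (-19 - 11)² = 11578789689/277609 + (-30)² = 11578789689/277609 + 900 = 11828637789/277609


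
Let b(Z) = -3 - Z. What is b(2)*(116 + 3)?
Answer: -595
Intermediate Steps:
b(2)*(116 + 3) = (-3 - 1*2)*(116 + 3) = (-3 - 2)*119 = -5*119 = -595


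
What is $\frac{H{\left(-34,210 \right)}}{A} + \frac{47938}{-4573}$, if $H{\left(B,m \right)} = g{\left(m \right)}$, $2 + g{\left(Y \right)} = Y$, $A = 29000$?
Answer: $- \frac{173656352}{16577125} \approx -10.476$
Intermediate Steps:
$g{\left(Y \right)} = -2 + Y$
$H{\left(B,m \right)} = -2 + m$
$\frac{H{\left(-34,210 \right)}}{A} + \frac{47938}{-4573} = \frac{-2 + 210}{29000} + \frac{47938}{-4573} = 208 \cdot \frac{1}{29000} + 47938 \left(- \frac{1}{4573}\right) = \frac{26}{3625} - \frac{47938}{4573} = - \frac{173656352}{16577125}$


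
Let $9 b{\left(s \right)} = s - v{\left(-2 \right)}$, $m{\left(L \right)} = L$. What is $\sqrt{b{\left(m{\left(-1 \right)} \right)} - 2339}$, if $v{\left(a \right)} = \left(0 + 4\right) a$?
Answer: $\frac{2 i \sqrt{5261}}{3} \approx 48.355 i$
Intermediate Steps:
$v{\left(a \right)} = 4 a$
$b{\left(s \right)} = \frac{8}{9} + \frac{s}{9}$ ($b{\left(s \right)} = \frac{s - 4 \left(-2\right)}{9} = \frac{s - -8}{9} = \frac{s + 8}{9} = \frac{8 + s}{9} = \frac{8}{9} + \frac{s}{9}$)
$\sqrt{b{\left(m{\left(-1 \right)} \right)} - 2339} = \sqrt{\left(\frac{8}{9} + \frac{1}{9} \left(-1\right)\right) - 2339} = \sqrt{\left(\frac{8}{9} - \frac{1}{9}\right) - 2339} = \sqrt{\frac{7}{9} - 2339} = \sqrt{- \frac{21044}{9}} = \frac{2 i \sqrt{5261}}{3}$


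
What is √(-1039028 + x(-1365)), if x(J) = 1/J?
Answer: I*√1935942946665/1365 ≈ 1019.3*I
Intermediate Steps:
√(-1039028 + x(-1365)) = √(-1039028 + 1/(-1365)) = √(-1039028 - 1/1365) = √(-1418273221/1365) = I*√1935942946665/1365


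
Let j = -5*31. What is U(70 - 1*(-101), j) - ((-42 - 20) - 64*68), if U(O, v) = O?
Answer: 4585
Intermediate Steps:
j = -155
U(70 - 1*(-101), j) - ((-42 - 20) - 64*68) = (70 - 1*(-101)) - ((-42 - 20) - 64*68) = (70 + 101) - (-62 - 4352) = 171 - 1*(-4414) = 171 + 4414 = 4585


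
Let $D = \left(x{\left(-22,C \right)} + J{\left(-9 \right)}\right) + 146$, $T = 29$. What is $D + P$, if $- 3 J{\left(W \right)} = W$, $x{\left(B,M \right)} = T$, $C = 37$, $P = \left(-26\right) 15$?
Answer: $-212$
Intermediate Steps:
$P = -390$
$x{\left(B,M \right)} = 29$
$J{\left(W \right)} = - \frac{W}{3}$
$D = 178$ ($D = \left(29 - -3\right) + 146 = \left(29 + 3\right) + 146 = 32 + 146 = 178$)
$D + P = 178 - 390 = -212$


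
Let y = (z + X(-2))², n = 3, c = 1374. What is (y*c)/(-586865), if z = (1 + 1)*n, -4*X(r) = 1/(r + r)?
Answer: -6463983/75118720 ≈ -0.086050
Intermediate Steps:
X(r) = -1/(8*r) (X(r) = -1/(4*(r + r)) = -1/(2*r)/4 = -1/(8*r))
z = 6 (z = (1 + 1)*3 = 2*3 = 6)
y = 9409/256 (y = (6 - ⅛/(-2))² = (6 - ⅛*(-½))² = (6 + 1/16)² = (97/16)² = 9409/256 ≈ 36.754)
(y*c)/(-586865) = ((9409/256)*1374)/(-586865) = (6463983/128)*(-1/586865) = -6463983/75118720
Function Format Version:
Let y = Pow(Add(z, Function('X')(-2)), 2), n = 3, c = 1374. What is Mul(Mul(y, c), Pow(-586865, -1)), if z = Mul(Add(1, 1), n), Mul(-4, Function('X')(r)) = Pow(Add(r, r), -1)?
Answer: Rational(-6463983, 75118720) ≈ -0.086050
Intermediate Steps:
Function('X')(r) = Mul(Rational(-1, 8), Pow(r, -1)) (Function('X')(r) = Mul(Rational(-1, 4), Pow(Add(r, r), -1)) = Mul(Rational(-1, 4), Pow(Mul(2, r), -1)) = Mul(Rational(-1, 4), Mul(Rational(1, 2), Pow(r, -1))) = Mul(Rational(-1, 8), Pow(r, -1)))
z = 6 (z = Mul(Add(1, 1), 3) = Mul(2, 3) = 6)
y = Rational(9409, 256) (y = Pow(Add(6, Mul(Rational(-1, 8), Pow(-2, -1))), 2) = Pow(Add(6, Mul(Rational(-1, 8), Rational(-1, 2))), 2) = Pow(Add(6, Rational(1, 16)), 2) = Pow(Rational(97, 16), 2) = Rational(9409, 256) ≈ 36.754)
Mul(Mul(y, c), Pow(-586865, -1)) = Mul(Mul(Rational(9409, 256), 1374), Pow(-586865, -1)) = Mul(Rational(6463983, 128), Rational(-1, 586865)) = Rational(-6463983, 75118720)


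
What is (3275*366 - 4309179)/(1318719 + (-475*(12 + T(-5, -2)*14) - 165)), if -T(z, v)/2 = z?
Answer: -3110529/1246354 ≈ -2.4957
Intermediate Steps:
T(z, v) = -2*z
(3275*366 - 4309179)/(1318719 + (-475*(12 + T(-5, -2)*14) - 165)) = (3275*366 - 4309179)/(1318719 + (-475*(12 - 2*(-5)*14) - 165)) = (1198650 - 4309179)/(1318719 + (-475*(12 + 10*14) - 165)) = -3110529/(1318719 + (-475*(12 + 140) - 165)) = -3110529/(1318719 + (-475*152 - 165)) = -3110529/(1318719 + (-72200 - 165)) = -3110529/(1318719 - 72365) = -3110529/1246354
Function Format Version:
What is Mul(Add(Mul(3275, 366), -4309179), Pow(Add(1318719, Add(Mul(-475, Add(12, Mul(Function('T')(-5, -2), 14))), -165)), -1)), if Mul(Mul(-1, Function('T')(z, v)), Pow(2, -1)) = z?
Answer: Rational(-3110529, 1246354) ≈ -2.4957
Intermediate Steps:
Function('T')(z, v) = Mul(-2, z)
Mul(Add(Mul(3275, 366), -4309179), Pow(Add(1318719, Add(Mul(-475, Add(12, Mul(Function('T')(-5, -2), 14))), -165)), -1)) = Mul(Add(Mul(3275, 366), -4309179), Pow(Add(1318719, Add(Mul(-475, Add(12, Mul(Mul(-2, -5), 14))), -165)), -1)) = Mul(Add(1198650, -4309179), Pow(Add(1318719, Add(Mul(-475, Add(12, Mul(10, 14))), -165)), -1)) = Mul(-3110529, Pow(Add(1318719, Add(Mul(-475, Add(12, 140)), -165)), -1)) = Mul(-3110529, Pow(Add(1318719, Add(Mul(-475, 152), -165)), -1)) = Mul(-3110529, Pow(Add(1318719, Add(-72200, -165)), -1)) = Mul(-3110529, Pow(Add(1318719, -72365), -1)) = Mul(-3110529, Pow(1246354, -1)) = Mul(-3110529, Rational(1, 1246354)) = Rational(-3110529, 1246354)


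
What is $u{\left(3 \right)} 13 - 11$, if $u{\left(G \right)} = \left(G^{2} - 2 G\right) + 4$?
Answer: $80$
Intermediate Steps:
$u{\left(G \right)} = 4 + G^{2} - 2 G$
$u{\left(3 \right)} 13 - 11 = \left(4 + 3^{2} - 6\right) 13 - 11 = \left(4 + 9 - 6\right) 13 - 11 = 7 \cdot 13 - 11 = 91 - 11 = 80$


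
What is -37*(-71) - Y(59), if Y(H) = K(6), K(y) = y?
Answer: 2621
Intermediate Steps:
Y(H) = 6
-37*(-71) - Y(59) = -37*(-71) - 1*6 = 2627 - 6 = 2621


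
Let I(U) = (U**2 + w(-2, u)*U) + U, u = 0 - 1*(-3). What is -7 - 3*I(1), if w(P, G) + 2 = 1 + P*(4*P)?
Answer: -58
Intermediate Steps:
u = 3 (u = 0 + 3 = 3)
w(P, G) = -1 + 4*P**2 (w(P, G) = -2 + (1 + P*(4*P)) = -2 + (1 + 4*P**2) = -1 + 4*P**2)
I(U) = U**2 + 16*U (I(U) = (U**2 + (-1 + 4*(-2)**2)*U) + U = (U**2 + (-1 + 4*4)*U) + U = (U**2 + (-1 + 16)*U) + U = (U**2 + 15*U) + U = U**2 + 16*U)
-7 - 3*I(1) = -7 - 3*(16 + 1) = -7 - 3*17 = -7 - 51 = -58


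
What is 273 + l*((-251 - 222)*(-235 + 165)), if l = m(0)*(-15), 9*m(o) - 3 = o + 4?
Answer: -1158031/3 ≈ -3.8601e+5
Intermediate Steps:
m(o) = 7/9 + o/9 (m(o) = ⅓ + (o + 4)/9 = ⅓ + (4 + o)/9 = ⅓ + (4/9 + o/9) = 7/9 + o/9)
l = -35/3 (l = (7/9 + (⅑)*0)*(-15) = (7/9 + 0)*(-15) = (7/9)*(-15) = -35/3 ≈ -11.667)
273 + l*((-251 - 222)*(-235 + 165)) = 273 - 35*(-251 - 222)*(-235 + 165)/3 = 273 - (-16555)*(-70)/3 = 273 - 35/3*33110 = 273 - 1158850/3 = -1158031/3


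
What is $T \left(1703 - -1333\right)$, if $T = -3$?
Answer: $-9108$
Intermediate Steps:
$T \left(1703 - -1333\right) = - 3 \left(1703 - -1333\right) = - 3 \left(1703 + 1333\right) = \left(-3\right) 3036 = -9108$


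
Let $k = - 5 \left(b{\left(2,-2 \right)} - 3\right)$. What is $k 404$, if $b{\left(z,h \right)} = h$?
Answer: $10100$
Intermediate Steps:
$k = 25$ ($k = - 5 \left(-2 - 3\right) = \left(-5\right) \left(-5\right) = 25$)
$k 404 = 25 \cdot 404 = 10100$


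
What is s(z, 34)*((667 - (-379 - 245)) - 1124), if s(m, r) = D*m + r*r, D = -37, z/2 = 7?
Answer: 106546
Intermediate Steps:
z = 14 (z = 2*7 = 14)
s(m, r) = r² - 37*m (s(m, r) = -37*m + r*r = -37*m + r² = r² - 37*m)
s(z, 34)*((667 - (-379 - 245)) - 1124) = (34² - 37*14)*((667 - (-379 - 245)) - 1124) = (1156 - 518)*((667 - 1*(-624)) - 1124) = 638*((667 + 624) - 1124) = 638*(1291 - 1124) = 638*167 = 106546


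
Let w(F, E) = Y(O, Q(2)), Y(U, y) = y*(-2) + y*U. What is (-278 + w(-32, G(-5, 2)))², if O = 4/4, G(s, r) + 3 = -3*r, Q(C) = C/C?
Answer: 77841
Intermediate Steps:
Q(C) = 1
G(s, r) = -3 - 3*r
O = 1 (O = 4*(¼) = 1)
Y(U, y) = -2*y + U*y
w(F, E) = -1 (w(F, E) = 1*(-2 + 1) = 1*(-1) = -1)
(-278 + w(-32, G(-5, 2)))² = (-278 - 1)² = (-279)² = 77841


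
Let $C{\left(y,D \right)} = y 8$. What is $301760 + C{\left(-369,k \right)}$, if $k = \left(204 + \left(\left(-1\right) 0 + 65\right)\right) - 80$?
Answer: $298808$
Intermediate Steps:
$k = 189$ ($k = \left(204 + \left(0 + 65\right)\right) - 80 = \left(204 + 65\right) - 80 = 269 - 80 = 189$)
$C{\left(y,D \right)} = 8 y$
$301760 + C{\left(-369,k \right)} = 301760 + 8 \left(-369\right) = 301760 - 2952 = 298808$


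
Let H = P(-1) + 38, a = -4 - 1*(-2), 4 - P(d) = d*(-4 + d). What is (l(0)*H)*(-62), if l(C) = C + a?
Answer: 4588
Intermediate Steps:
P(d) = 4 - d*(-4 + d)
a = -2 (a = -4 + 2 = -2)
H = 37 (H = (4 - 1*(-1)**2 + 4*(-1)) + 38 = (4 - 1*1 - 4) + 38 = (4 - 1 - 4) + 38 = -1 + 38 = 37)
l(C) = -2 + C (l(C) = C - 2 = -2 + C)
(l(0)*H)*(-62) = ((-2 + 0)*37)*(-62) = -2*37*(-62) = -74*(-62) = 4588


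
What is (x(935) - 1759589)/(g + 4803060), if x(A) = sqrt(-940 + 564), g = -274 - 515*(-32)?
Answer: -1759589/4819266 + I*sqrt(94)/2409633 ≈ -0.36512 + 4.0236e-6*I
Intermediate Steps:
g = 16206 (g = -274 + 16480 = 16206)
x(A) = 2*I*sqrt(94) (x(A) = sqrt(-376) = 2*I*sqrt(94))
(x(935) - 1759589)/(g + 4803060) = (2*I*sqrt(94) - 1759589)/(16206 + 4803060) = (-1759589 + 2*I*sqrt(94))/4819266 = (-1759589 + 2*I*sqrt(94))*(1/4819266) = -1759589/4819266 + I*sqrt(94)/2409633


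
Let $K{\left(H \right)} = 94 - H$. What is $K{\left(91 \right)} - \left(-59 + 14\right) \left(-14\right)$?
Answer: $-627$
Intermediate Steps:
$K{\left(91 \right)} - \left(-59 + 14\right) \left(-14\right) = \left(94 - 91\right) - \left(-59 + 14\right) \left(-14\right) = \left(94 - 91\right) - \left(-45\right) \left(-14\right) = 3 - 630 = -627$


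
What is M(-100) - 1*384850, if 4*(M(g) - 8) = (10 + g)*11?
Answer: -770179/2 ≈ -3.8509e+5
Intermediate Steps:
M(g) = 71/2 + 11*g/4 (M(g) = 8 + ((10 + g)*11)/4 = 8 + (110 + 11*g)/4 = 8 + (55/2 + 11*g/4) = 71/2 + 11*g/4)
M(-100) - 1*384850 = (71/2 + (11/4)*(-100)) - 1*384850 = (71/2 - 275) - 384850 = -479/2 - 384850 = -770179/2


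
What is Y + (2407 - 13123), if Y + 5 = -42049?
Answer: -52770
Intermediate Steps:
Y = -42054 (Y = -5 - 42049 = -42054)
Y + (2407 - 13123) = -42054 + (2407 - 13123) = -42054 - 10716 = -52770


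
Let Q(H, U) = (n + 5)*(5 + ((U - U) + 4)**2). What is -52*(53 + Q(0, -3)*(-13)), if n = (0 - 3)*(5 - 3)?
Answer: -16952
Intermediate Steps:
n = -6 (n = -3*2 = -6)
Q(H, U) = -21 (Q(H, U) = (-6 + 5)*(5 + ((U - U) + 4)**2) = -(5 + (0 + 4)**2) = -(5 + 4**2) = -(5 + 16) = -1*21 = -21)
-52*(53 + Q(0, -3)*(-13)) = -52*(53 - 21*(-13)) = -52*(53 + 273) = -52*326 = -16952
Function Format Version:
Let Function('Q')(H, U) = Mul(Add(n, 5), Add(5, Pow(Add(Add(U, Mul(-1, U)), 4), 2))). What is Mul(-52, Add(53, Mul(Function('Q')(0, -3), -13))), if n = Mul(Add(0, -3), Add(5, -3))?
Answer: -16952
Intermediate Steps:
n = -6 (n = Mul(-3, 2) = -6)
Function('Q')(H, U) = -21 (Function('Q')(H, U) = Mul(Add(-6, 5), Add(5, Pow(Add(Add(U, Mul(-1, U)), 4), 2))) = Mul(-1, Add(5, Pow(Add(0, 4), 2))) = Mul(-1, Add(5, Pow(4, 2))) = Mul(-1, Add(5, 16)) = Mul(-1, 21) = -21)
Mul(-52, Add(53, Mul(Function('Q')(0, -3), -13))) = Mul(-52, Add(53, Mul(-21, -13))) = Mul(-52, Add(53, 273)) = Mul(-52, 326) = -16952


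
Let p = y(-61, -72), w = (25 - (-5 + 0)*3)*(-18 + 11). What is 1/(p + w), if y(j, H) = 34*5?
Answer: -1/110 ≈ -0.0090909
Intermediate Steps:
y(j, H) = 170
w = -280 (w = (25 - (-5)*3)*(-7) = (25 - 1*(-15))*(-7) = (25 + 15)*(-7) = 40*(-7) = -280)
p = 170
1/(p + w) = 1/(170 - 280) = 1/(-110) = -1/110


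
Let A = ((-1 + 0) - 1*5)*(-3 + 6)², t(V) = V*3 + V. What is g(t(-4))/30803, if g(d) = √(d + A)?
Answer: I*√70/30803 ≈ 0.00027162*I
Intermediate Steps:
t(V) = 4*V (t(V) = 3*V + V = 4*V)
A = -54 (A = (-1 - 5)*3² = -6*9 = -54)
g(d) = √(-54 + d) (g(d) = √(d - 54) = √(-54 + d))
g(t(-4))/30803 = √(-54 + 4*(-4))/30803 = √(-54 - 16)*(1/30803) = √(-70)*(1/30803) = (I*√70)*(1/30803) = I*√70/30803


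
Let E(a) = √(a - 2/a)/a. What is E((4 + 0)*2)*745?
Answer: 745*√31/16 ≈ 259.25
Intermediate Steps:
E(a) = √(a - 2/a)/a
E((4 + 0)*2)*745 = (√((4 + 0)*2 - 2*1/(2*(4 + 0)))/(((4 + 0)*2)))*745 = (√(4*2 - 2/(4*2))/((4*2)))*745 = (√(8 - 2/8)/8)*745 = (√(8 - 2*⅛)/8)*745 = (√(8 - ¼)/8)*745 = (√(31/4)/8)*745 = ((√31/2)/8)*745 = (√31/16)*745 = 745*√31/16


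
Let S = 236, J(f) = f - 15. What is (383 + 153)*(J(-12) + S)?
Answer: 112024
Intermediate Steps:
J(f) = -15 + f
(383 + 153)*(J(-12) + S) = (383 + 153)*((-15 - 12) + 236) = 536*(-27 + 236) = 536*209 = 112024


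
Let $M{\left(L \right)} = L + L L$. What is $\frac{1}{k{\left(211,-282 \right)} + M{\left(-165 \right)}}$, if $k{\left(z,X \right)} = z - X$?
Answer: $\frac{1}{27553} \approx 3.6294 \cdot 10^{-5}$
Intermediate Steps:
$M{\left(L \right)} = L + L^{2}$
$\frac{1}{k{\left(211,-282 \right)} + M{\left(-165 \right)}} = \frac{1}{\left(211 - -282\right) - 165 \left(1 - 165\right)} = \frac{1}{\left(211 + 282\right) - -27060} = \frac{1}{493 + 27060} = \frac{1}{27553}$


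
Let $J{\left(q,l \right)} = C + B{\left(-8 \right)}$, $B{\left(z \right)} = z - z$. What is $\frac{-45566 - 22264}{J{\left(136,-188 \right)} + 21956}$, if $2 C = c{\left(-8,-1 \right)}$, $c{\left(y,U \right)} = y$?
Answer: $- \frac{4845}{1568} \approx -3.0899$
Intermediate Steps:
$B{\left(z \right)} = 0$
$C = -4$ ($C = \frac{1}{2} \left(-8\right) = -4$)
$J{\left(q,l \right)} = -4$ ($J{\left(q,l \right)} = -4 + 0 = -4$)
$\frac{-45566 - 22264}{J{\left(136,-188 \right)} + 21956} = \frac{-45566 - 22264}{-4 + 21956} = - \frac{67830}{21952} = \left(-67830\right) \frac{1}{21952} = - \frac{4845}{1568}$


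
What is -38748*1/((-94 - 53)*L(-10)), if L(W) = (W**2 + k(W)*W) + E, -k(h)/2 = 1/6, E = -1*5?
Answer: 38748/14455 ≈ 2.6806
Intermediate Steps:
E = -5
k(h) = -1/3 (k(h) = -2/6 = -2*1/6 = -1/3)
L(W) = -5 + W**2 - W/3 (L(W) = (W**2 - W/3) - 5 = -5 + W**2 - W/3)
-38748*1/((-94 - 53)*L(-10)) = -38748*1/((-94 - 53)*(-5 + (-10)**2 - 1/3*(-10))) = -38748*(-1/(147*(-5 + 100 + 10/3))) = -38748/((-147*295/3)) = -38748/(-14455) = -38748*(-1/14455) = 38748/14455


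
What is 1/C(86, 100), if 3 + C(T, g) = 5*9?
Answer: 1/42 ≈ 0.023810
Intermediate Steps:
C(T, g) = 42 (C(T, g) = -3 + 5*9 = -3 + 45 = 42)
1/C(86, 100) = 1/42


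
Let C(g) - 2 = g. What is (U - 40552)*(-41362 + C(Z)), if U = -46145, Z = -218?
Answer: 3604687866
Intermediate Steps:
C(g) = 2 + g
(U - 40552)*(-41362 + C(Z)) = (-46145 - 40552)*(-41362 + (2 - 218)) = -86697*(-41362 - 216) = -86697*(-41578) = 3604687866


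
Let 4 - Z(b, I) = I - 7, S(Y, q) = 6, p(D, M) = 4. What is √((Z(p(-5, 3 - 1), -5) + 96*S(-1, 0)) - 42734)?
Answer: I*√42142 ≈ 205.29*I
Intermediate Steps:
Z(b, I) = 11 - I (Z(b, I) = 4 - (I - 7) = 4 - (-7 + I) = 4 + (7 - I) = 11 - I)
√((Z(p(-5, 3 - 1), -5) + 96*S(-1, 0)) - 42734) = √(((11 - 1*(-5)) + 96*6) - 42734) = √(((11 + 5) + 576) - 42734) = √((16 + 576) - 42734) = √(592 - 42734) = √(-42142) = I*√42142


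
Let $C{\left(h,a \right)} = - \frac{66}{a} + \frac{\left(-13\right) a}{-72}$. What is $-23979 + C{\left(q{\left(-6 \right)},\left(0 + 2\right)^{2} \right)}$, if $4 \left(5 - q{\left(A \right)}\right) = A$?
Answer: $- \frac{215953}{9} \approx -23995.0$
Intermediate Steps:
$q{\left(A \right)} = 5 - \frac{A}{4}$
$C{\left(h,a \right)} = - \frac{66}{a} + \frac{13 a}{72}$ ($C{\left(h,a \right)} = - \frac{66}{a} + - 13 a \left(- \frac{1}{72}\right) = - \frac{66}{a} + \frac{13 a}{72}$)
$-23979 + C{\left(q{\left(-6 \right)},\left(0 + 2\right)^{2} \right)} = -23979 + \left(- \frac{66}{\left(0 + 2\right)^{2}} + \frac{13 \left(0 + 2\right)^{2}}{72}\right) = -23979 + \left(- \frac{66}{2^{2}} + \frac{13 \cdot 2^{2}}{72}\right) = -23979 + \left(- \frac{66}{4} + \frac{13}{72} \cdot 4\right) = -23979 + \left(\left(-66\right) \frac{1}{4} + \frac{13}{18}\right) = -23979 + \left(- \frac{33}{2} + \frac{13}{18}\right) = -23979 - \frac{142}{9} = - \frac{215953}{9}$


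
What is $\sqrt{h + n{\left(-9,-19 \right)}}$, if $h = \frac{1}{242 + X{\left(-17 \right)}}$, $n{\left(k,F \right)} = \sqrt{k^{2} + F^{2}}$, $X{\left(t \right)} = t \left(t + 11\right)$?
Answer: $\frac{\sqrt{86 + 29584 \sqrt{442}}}{172} \approx 4.5855$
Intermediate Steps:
$X{\left(t \right)} = t \left(11 + t\right)$
$n{\left(k,F \right)} = \sqrt{F^{2} + k^{2}}$
$h = \frac{1}{344}$ ($h = \frac{1}{242 - 17 \left(11 - 17\right)} = \frac{1}{242 - -102} = \frac{1}{242 + 102} = \frac{1}{344} \approx 0.002907$)
$\sqrt{h + n{\left(-9,-19 \right)}} = \sqrt{\frac{1}{344} + \sqrt{\left(-19\right)^{2} + \left(-9\right)^{2}}} = \sqrt{\frac{1}{344} + \sqrt{361 + 81}} = \sqrt{\frac{1}{344} + \sqrt{442}}$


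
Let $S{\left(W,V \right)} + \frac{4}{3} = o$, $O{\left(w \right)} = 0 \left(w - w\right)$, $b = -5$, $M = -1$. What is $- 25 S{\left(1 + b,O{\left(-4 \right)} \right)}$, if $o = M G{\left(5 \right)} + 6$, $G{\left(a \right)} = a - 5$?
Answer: $- \frac{350}{3} \approx -116.67$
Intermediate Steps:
$G{\left(a \right)} = -5 + a$
$o = 6$ ($o = - (-5 + 5) + 6 = \left(-1\right) 0 + 6 = 0 + 6 = 6$)
$O{\left(w \right)} = 0$ ($O{\left(w \right)} = 0 \cdot 0 = 0$)
$S{\left(W,V \right)} = \frac{14}{3}$ ($S{\left(W,V \right)} = - \frac{4}{3} + 6 = \frac{14}{3}$)
$- 25 S{\left(1 + b,O{\left(-4 \right)} \right)} = \left(-25\right) \frac{14}{3} = - \frac{350}{3}$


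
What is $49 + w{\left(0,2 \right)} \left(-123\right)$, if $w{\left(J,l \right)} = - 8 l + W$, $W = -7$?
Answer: $2878$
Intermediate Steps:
$w{\left(J,l \right)} = -7 - 8 l$ ($w{\left(J,l \right)} = - 8 l - 7 = -7 - 8 l$)
$49 + w{\left(0,2 \right)} \left(-123\right) = 49 + \left(-7 - 16\right) \left(-123\right) = 49 - -2829 = 49 + 2829 = 2878$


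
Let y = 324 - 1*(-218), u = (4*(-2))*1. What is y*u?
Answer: -4336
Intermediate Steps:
u = -8 (u = -8*1 = -8)
y = 542 (y = 324 + 218 = 542)
y*u = 542*(-8) = -4336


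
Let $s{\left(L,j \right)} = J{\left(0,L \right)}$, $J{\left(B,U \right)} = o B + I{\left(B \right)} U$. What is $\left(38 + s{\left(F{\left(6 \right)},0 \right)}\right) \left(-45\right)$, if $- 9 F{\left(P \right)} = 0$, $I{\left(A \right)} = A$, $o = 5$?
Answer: $-1710$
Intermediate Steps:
$F{\left(P \right)} = 0$ ($F{\left(P \right)} = \left(- \frac{1}{9}\right) 0 = 0$)
$J{\left(B,U \right)} = 5 B + B U$
$s{\left(L,j \right)} = 0$ ($s{\left(L,j \right)} = 0 \left(5 + L\right) = 0$)
$\left(38 + s{\left(F{\left(6 \right)},0 \right)}\right) \left(-45\right) = \left(38 + 0\right) \left(-45\right) = 38 \left(-45\right) = -1710$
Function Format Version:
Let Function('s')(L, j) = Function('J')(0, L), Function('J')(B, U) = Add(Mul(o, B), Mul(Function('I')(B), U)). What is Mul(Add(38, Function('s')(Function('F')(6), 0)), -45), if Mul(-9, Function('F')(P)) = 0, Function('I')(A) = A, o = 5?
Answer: -1710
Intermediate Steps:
Function('F')(P) = 0 (Function('F')(P) = Mul(Rational(-1, 9), 0) = 0)
Function('J')(B, U) = Add(Mul(5, B), Mul(B, U))
Function('s')(L, j) = 0 (Function('s')(L, j) = Mul(0, Add(5, L)) = 0)
Mul(Add(38, Function('s')(Function('F')(6), 0)), -45) = Mul(Add(38, 0), -45) = Mul(38, -45) = -1710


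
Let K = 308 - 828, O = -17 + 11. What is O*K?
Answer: 3120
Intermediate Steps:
O = -6
K = -520
O*K = -6*(-520) = 3120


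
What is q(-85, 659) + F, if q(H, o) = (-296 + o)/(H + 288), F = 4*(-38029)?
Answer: -30879185/203 ≈ -1.5211e+5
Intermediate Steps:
F = -152116
q(H, o) = (-296 + o)/(288 + H)
q(-85, 659) + F = (-296 + 659)/(288 - 85) - 152116 = 363/203 - 152116 = -30879185/203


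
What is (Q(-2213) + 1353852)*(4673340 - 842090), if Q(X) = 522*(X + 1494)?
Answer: 3749008387500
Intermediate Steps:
Q(X) = 779868 + 522*X (Q(X) = 522*(1494 + X) = 779868 + 522*X)
(Q(-2213) + 1353852)*(4673340 - 842090) = ((779868 + 522*(-2213)) + 1353852)*(4673340 - 842090) = ((779868 - 1155186) + 1353852)*3831250 = (-375318 + 1353852)*3831250 = 978534*3831250 = 3749008387500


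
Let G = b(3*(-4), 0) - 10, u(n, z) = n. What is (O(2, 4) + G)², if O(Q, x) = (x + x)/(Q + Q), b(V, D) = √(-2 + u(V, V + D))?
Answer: (-8 + I*√14)² ≈ 50.0 - 59.867*I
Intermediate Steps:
b(V, D) = √(-2 + V)
O(Q, x) = x/Q (O(Q, x) = (2*x)/((2*Q)) = (2*x)*(1/(2*Q)) = x/Q)
G = -10 + I*√14 (G = √(-2 + 3*(-4)) - 10 = √(-2 - 12) - 10 = √(-14) - 10 = I*√14 - 10 = -10 + I*√14 ≈ -10.0 + 3.7417*I)
(O(2, 4) + G)² = (4/2 + (-10 + I*√14))² = (4*(½) + (-10 + I*√14))² = (2 + (-10 + I*√14))² = (-8 + I*√14)²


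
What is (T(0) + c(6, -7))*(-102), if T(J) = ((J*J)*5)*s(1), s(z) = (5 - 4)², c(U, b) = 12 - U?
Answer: -612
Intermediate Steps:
s(z) = 1 (s(z) = 1² = 1)
T(J) = 5*J² (T(J) = ((J*J)*5)*1 = (J²*5)*1 = (5*J²)*1 = 5*J²)
(T(0) + c(6, -7))*(-102) = (5*0² + (12 - 1*6))*(-102) = (5*0 + (12 - 6))*(-102) = (0 + 6)*(-102) = 6*(-102) = -612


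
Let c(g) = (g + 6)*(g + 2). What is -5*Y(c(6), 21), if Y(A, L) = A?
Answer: -480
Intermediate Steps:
c(g) = (2 + g)*(6 + g) (c(g) = (6 + g)*(2 + g) = (2 + g)*(6 + g))
-5*Y(c(6), 21) = -5*(12 + 6² + 8*6) = -5*(12 + 36 + 48) = -5*96 = -480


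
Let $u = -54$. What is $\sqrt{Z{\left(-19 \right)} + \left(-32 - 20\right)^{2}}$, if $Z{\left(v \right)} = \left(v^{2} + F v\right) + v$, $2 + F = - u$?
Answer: $7 \sqrt{42} \approx 45.365$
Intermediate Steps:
$F = 52$ ($F = -2 - -54 = -2 + 54 = 52$)
$Z{\left(v \right)} = v^{2} + 53 v$ ($Z{\left(v \right)} = \left(v^{2} + 52 v\right) + v = v^{2} + 53 v$)
$\sqrt{Z{\left(-19 \right)} + \left(-32 - 20\right)^{2}} = \sqrt{- 19 \left(53 - 19\right) + \left(-32 - 20\right)^{2}} = \sqrt{\left(-19\right) 34 + \left(-52\right)^{2}} = \sqrt{-646 + 2704} = \sqrt{2058} = 7 \sqrt{42}$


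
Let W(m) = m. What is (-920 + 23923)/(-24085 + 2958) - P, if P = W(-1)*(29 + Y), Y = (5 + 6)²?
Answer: 3146047/21127 ≈ 148.91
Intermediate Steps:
Y = 121 (Y = 11² = 121)
P = -150 (P = -(29 + 121) = -1*150 = -150)
(-920 + 23923)/(-24085 + 2958) - P = (-920 + 23923)/(-24085 + 2958) - 1*(-150) = 23003/(-21127) + 150 = 23003*(-1/21127) + 150 = -23003/21127 + 150 = 3146047/21127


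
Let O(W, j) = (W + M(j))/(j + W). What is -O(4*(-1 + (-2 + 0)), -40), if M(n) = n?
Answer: -1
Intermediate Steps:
O(W, j) = 1 (O(W, j) = (W + j)/(j + W) = (W + j)/(W + j) = 1)
-O(4*(-1 + (-2 + 0)), -40) = -1*1 = -1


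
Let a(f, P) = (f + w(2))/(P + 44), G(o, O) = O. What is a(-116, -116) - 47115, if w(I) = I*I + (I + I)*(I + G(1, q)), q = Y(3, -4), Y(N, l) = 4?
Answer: -424024/9 ≈ -47114.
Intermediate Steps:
q = 4
w(I) = I² + 2*I*(4 + I) (w(I) = I*I + (I + I)*(I + 4) = I² + (2*I)*(4 + I) = I² + 2*I*(4 + I))
a(f, P) = (28 + f)/(44 + P) (a(f, P) = (f + 2*(8 + 3*2))/(P + 44) = (f + 2*(8 + 6))/(44 + P) = (f + 2*14)/(44 + P) = (f + 28)/(44 + P) = (28 + f)/(44 + P))
a(-116, -116) - 47115 = (28 - 116)/(44 - 116) - 47115 = -88/(-72) - 47115 = -1/72*(-88) - 47115 = 11/9 - 47115 = -424024/9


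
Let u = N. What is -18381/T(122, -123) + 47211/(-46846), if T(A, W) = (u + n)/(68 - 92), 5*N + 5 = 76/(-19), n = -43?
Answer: -6458733399/655844 ≈ -9848.0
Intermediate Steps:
N = -9/5 (N = -1 + (76/(-19))/5 = -1 + (76*(-1/19))/5 = -1 + (⅕)*(-4) = -1 - ⅘ = -9/5 ≈ -1.8000)
u = -9/5 ≈ -1.8000
T(A, W) = 28/15 (T(A, W) = (-9/5 - 43)/(68 - 92) = -224/5/(-24) = -224/5*(-1/24) = 28/15)
-18381/T(122, -123) + 47211/(-46846) = -18381/28/15 + 47211/(-46846) = -18381*15/28 + 47211*(-1/46846) = -275715/28 - 47211/46846 = -6458733399/655844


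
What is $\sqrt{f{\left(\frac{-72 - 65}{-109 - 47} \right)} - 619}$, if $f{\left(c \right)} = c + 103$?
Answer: $\frac{i \sqrt{3134001}}{78} \approx 22.696 i$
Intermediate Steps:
$f{\left(c \right)} = 103 + c$
$\sqrt{f{\left(\frac{-72 - 65}{-109 - 47} \right)} - 619} = \sqrt{\left(103 + \frac{-72 - 65}{-109 - 47}\right) - 619} = \sqrt{\left(103 - \frac{137}{-156}\right) + \left(-11916 + 11297\right)} = \sqrt{\left(103 - - \frac{137}{156}\right) - 619} = \sqrt{\left(103 + \frac{137}{156}\right) - 619} = \sqrt{\frac{16205}{156} - 619} = \sqrt{- \frac{80359}{156}} = \frac{i \sqrt{3134001}}{78}$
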